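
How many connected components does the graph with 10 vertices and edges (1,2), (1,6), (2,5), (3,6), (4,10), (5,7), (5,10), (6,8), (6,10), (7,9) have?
1 (components: {1, 2, 3, 4, 5, 6, 7, 8, 9, 10})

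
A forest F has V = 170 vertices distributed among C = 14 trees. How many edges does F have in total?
156 (Each of the 14 component trees on V_i vertices has V_i - 1 edges; summing gives V - C = 170 - 14 = 156)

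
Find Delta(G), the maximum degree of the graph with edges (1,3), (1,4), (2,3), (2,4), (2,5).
3 (attained at vertex 2)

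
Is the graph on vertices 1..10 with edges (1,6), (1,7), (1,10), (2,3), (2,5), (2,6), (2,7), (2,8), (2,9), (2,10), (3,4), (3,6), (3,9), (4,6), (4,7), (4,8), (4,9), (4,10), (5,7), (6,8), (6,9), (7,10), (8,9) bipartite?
No (odd cycle of length 3: 10 -> 1 -> 7 -> 10)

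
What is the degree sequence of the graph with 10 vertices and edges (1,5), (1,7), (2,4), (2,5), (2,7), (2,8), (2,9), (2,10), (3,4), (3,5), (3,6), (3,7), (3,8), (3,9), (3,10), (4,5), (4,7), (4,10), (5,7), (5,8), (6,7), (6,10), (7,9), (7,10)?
[8, 7, 6, 6, 5, 5, 3, 3, 3, 2] (degrees: deg(1)=2, deg(2)=6, deg(3)=7, deg(4)=5, deg(5)=6, deg(6)=3, deg(7)=8, deg(8)=3, deg(9)=3, deg(10)=5)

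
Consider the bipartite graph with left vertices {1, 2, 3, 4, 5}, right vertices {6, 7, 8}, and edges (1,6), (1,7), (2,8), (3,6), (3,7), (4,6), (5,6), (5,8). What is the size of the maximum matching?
3 (matching: (1,7), (2,8), (3,6); upper bound min(|L|,|R|) = min(5,3) = 3)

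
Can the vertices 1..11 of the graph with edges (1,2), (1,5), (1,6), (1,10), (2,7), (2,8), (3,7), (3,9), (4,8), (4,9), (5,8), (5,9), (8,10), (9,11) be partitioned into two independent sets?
Yes. Partition: {1, 7, 8, 9}, {2, 3, 4, 5, 6, 10, 11}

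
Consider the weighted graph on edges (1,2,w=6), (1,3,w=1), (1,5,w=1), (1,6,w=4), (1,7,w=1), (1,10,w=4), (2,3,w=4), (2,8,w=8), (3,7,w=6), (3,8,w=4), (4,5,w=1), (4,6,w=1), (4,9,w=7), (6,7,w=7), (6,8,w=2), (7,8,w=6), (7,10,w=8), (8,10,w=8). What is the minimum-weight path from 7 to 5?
2 (path: 7 -> 1 -> 5; weights 1 + 1 = 2)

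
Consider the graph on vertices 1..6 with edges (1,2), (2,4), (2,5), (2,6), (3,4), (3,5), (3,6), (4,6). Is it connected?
Yes (BFS from 1 visits [1, 2, 4, 5, 6, 3] — all 6 vertices reached)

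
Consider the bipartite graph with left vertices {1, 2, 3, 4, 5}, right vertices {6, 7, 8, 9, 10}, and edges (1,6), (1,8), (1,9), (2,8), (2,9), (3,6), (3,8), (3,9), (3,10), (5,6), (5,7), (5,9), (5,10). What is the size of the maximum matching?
4 (matching: (1,9), (2,8), (3,10), (5,7); upper bound min(|L|,|R|) = min(5,5) = 5)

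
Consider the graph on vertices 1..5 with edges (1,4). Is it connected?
No, it has 4 components: {1, 4}, {2}, {3}, {5}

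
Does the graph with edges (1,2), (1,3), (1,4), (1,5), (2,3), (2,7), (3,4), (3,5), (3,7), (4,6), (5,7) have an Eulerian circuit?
No (6 vertices have odd degree: {2, 3, 4, 5, 6, 7}; Eulerian circuit requires 0)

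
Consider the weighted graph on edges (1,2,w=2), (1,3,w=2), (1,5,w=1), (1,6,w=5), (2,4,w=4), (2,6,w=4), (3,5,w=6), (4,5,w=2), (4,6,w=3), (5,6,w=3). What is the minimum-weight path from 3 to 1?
2 (path: 3 -> 1; weights 2 = 2)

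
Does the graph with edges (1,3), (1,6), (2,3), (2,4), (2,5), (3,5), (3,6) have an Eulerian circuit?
No (2 vertices have odd degree: {2, 4}; Eulerian circuit requires 0)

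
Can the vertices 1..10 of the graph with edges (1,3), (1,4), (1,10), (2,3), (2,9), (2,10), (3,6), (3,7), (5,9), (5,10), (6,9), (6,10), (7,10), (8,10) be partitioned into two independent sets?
Yes. Partition: {1, 2, 5, 6, 7, 8}, {3, 4, 9, 10}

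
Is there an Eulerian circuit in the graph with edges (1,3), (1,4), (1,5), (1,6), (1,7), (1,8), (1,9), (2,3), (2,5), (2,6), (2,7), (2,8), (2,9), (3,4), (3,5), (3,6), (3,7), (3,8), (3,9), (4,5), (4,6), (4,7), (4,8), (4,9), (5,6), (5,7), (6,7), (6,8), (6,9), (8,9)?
No (2 vertices have odd degree: {1, 4}; Eulerian circuit requires 0)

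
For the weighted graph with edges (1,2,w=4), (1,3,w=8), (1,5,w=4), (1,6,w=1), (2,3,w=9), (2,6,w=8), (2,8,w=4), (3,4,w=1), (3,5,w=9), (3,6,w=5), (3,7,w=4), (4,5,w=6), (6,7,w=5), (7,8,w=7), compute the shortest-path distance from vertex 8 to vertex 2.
4 (path: 8 -> 2; weights 4 = 4)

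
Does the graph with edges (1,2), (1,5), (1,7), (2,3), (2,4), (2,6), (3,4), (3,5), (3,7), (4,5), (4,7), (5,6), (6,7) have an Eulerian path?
Yes (the graph is connected and exactly 2 vertices have odd degree: {1, 6}; any Eulerian path must start and end at those)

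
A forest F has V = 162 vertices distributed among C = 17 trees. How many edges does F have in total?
145 (Each of the 17 component trees on V_i vertices has V_i - 1 edges; summing gives V - C = 162 - 17 = 145)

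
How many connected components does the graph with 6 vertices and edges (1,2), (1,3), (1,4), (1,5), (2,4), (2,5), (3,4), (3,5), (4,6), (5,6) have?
1 (components: {1, 2, 3, 4, 5, 6})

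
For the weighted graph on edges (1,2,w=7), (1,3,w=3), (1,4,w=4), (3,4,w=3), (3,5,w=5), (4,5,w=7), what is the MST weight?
18 (MST edges: (1,2,w=7), (1,3,w=3), (3,4,w=3), (3,5,w=5); sum of weights 7 + 3 + 3 + 5 = 18)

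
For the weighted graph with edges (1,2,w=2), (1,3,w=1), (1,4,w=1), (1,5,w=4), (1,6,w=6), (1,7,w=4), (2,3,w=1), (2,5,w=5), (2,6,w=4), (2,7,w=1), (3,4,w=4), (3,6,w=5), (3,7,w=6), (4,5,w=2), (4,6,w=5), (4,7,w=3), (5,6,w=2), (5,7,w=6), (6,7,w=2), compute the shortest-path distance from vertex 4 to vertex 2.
3 (path: 4 -> 1 -> 2; weights 1 + 2 = 3)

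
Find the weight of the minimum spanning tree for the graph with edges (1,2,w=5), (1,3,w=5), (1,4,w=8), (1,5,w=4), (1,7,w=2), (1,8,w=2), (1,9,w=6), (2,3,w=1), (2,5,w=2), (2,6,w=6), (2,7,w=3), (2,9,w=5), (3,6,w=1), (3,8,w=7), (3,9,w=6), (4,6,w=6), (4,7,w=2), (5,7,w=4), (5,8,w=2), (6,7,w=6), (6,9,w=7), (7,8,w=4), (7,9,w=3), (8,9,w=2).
14 (MST edges: (1,7,w=2), (1,8,w=2), (2,3,w=1), (2,5,w=2), (3,6,w=1), (4,7,w=2), (5,8,w=2), (8,9,w=2); sum of weights 2 + 2 + 1 + 2 + 1 + 2 + 2 + 2 = 14)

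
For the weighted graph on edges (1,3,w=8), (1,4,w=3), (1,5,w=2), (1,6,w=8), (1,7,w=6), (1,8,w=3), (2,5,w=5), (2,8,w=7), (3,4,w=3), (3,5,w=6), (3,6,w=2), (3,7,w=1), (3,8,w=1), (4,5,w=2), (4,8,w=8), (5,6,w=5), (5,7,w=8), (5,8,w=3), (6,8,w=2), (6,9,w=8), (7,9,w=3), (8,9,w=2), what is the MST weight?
18 (MST edges: (1,5,w=2), (1,8,w=3), (2,5,w=5), (3,6,w=2), (3,7,w=1), (3,8,w=1), (4,5,w=2), (8,9,w=2); sum of weights 2 + 3 + 5 + 2 + 1 + 1 + 2 + 2 = 18)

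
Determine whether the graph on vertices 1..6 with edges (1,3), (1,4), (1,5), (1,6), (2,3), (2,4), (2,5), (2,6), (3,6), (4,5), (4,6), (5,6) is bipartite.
No (odd cycle of length 3: 5 -> 1 -> 4 -> 5)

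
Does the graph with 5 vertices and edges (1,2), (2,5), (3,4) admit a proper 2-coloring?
Yes. Partition: {1, 3, 5}, {2, 4}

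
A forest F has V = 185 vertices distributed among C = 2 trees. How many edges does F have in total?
183 (Each of the 2 component trees on V_i vertices has V_i - 1 edges; summing gives V - C = 185 - 2 = 183)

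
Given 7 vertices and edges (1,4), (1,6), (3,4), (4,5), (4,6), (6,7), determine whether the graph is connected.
No, it has 2 components: {1, 3, 4, 5, 6, 7}, {2}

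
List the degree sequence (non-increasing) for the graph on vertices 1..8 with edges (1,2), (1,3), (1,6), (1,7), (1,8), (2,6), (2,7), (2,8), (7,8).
[5, 4, 3, 3, 2, 1, 0, 0] (degrees: deg(1)=5, deg(2)=4, deg(3)=1, deg(4)=0, deg(5)=0, deg(6)=2, deg(7)=3, deg(8)=3)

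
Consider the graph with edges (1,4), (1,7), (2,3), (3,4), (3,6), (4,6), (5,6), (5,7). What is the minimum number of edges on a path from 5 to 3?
2 (path: 5 -> 6 -> 3, 2 edges)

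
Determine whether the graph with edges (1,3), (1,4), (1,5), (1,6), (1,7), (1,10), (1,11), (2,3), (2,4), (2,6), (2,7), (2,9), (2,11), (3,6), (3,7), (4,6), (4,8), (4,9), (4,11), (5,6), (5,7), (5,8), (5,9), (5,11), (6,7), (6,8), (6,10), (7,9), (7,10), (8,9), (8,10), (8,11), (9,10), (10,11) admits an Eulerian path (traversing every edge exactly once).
Yes (the graph is connected and exactly 2 vertices have odd degree: {1, 7}; any Eulerian path must start and end at those)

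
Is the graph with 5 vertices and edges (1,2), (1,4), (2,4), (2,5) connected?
No, it has 2 components: {1, 2, 4, 5}, {3}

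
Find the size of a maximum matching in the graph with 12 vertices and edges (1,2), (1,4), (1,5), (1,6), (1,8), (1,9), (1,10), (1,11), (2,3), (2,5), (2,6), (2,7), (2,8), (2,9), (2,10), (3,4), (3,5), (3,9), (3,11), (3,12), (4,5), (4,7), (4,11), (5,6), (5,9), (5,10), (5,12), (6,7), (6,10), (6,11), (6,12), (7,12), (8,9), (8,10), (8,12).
6 (matching: (1,11), (2,9), (3,4), (5,10), (6,7), (8,12); upper bound floor(n/2) = floor(12/2) = 6)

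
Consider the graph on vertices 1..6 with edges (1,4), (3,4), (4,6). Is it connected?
No, it has 3 components: {1, 3, 4, 6}, {2}, {5}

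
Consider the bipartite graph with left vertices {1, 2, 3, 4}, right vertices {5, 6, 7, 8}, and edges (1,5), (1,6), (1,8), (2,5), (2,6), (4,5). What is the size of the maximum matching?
3 (matching: (1,8), (2,6), (4,5); upper bound min(|L|,|R|) = min(4,4) = 4)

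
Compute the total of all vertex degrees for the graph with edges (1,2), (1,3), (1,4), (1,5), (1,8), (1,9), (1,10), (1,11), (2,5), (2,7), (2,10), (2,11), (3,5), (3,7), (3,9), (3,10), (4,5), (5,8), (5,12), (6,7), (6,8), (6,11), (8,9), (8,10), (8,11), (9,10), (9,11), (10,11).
56 (handshake: sum of degrees = 2|E| = 2 x 28 = 56)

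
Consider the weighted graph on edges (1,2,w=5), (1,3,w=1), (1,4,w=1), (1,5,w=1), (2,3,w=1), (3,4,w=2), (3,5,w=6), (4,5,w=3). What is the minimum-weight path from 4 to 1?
1 (path: 4 -> 1; weights 1 = 1)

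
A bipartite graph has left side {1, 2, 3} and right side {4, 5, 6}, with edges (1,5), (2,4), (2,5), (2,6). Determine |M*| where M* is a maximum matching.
2 (matching: (1,5), (2,6); upper bound min(|L|,|R|) = min(3,3) = 3)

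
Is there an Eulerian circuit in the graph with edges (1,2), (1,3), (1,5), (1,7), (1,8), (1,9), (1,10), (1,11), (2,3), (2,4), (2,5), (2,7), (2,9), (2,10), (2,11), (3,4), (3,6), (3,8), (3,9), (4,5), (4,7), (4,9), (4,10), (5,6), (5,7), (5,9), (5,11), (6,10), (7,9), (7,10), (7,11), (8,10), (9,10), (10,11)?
No (6 vertices have odd degree: {5, 6, 7, 8, 9, 11}; Eulerian circuit requires 0)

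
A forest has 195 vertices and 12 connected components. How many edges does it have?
183 (Each of the 12 component trees on V_i vertices has V_i - 1 edges; summing gives V - C = 195 - 12 = 183)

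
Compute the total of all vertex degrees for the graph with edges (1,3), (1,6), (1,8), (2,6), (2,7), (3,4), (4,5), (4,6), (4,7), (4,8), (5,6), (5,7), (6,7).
26 (handshake: sum of degrees = 2|E| = 2 x 13 = 26)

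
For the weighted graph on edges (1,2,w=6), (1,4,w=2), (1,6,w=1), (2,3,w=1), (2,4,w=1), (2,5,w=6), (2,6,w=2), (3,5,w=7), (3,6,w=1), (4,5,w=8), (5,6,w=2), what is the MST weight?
6 (MST edges: (1,6,w=1), (2,3,w=1), (2,4,w=1), (3,6,w=1), (5,6,w=2); sum of weights 1 + 1 + 1 + 1 + 2 = 6)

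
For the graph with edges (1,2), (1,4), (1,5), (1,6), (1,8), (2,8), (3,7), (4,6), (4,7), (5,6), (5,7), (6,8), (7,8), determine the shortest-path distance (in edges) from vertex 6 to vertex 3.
3 (path: 6 -> 8 -> 7 -> 3, 3 edges)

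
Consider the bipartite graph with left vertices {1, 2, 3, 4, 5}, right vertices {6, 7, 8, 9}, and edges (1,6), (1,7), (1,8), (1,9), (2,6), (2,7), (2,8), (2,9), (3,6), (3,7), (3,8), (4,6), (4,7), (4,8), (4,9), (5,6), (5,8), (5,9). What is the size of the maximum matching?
4 (matching: (1,9), (2,8), (3,7), (4,6); upper bound min(|L|,|R|) = min(5,4) = 4)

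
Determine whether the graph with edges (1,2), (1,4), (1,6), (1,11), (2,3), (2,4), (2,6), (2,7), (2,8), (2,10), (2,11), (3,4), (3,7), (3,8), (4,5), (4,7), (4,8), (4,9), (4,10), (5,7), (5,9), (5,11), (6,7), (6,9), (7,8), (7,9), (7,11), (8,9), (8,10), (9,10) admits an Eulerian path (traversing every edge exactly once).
Yes — and in fact it has an Eulerian circuit (the graph is connected and all 11 vertices have even degree)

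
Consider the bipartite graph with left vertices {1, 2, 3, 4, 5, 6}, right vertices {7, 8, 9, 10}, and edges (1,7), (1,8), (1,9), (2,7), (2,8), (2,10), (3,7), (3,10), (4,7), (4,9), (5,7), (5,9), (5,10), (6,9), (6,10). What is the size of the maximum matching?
4 (matching: (1,9), (2,8), (3,10), (4,7); upper bound min(|L|,|R|) = min(6,4) = 4)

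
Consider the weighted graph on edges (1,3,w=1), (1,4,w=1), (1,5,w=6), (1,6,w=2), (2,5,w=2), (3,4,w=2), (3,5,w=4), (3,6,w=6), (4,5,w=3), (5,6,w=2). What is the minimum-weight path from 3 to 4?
2 (path: 3 -> 4; weights 2 = 2)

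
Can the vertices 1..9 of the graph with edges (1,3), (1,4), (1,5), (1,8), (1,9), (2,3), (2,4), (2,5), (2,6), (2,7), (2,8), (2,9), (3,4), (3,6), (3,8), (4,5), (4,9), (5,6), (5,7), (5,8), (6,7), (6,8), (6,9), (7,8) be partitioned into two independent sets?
No (odd cycle of length 3: 4 -> 1 -> 3 -> 4)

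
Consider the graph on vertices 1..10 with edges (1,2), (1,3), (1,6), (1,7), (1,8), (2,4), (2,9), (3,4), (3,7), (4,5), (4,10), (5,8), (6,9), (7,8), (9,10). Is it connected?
Yes (BFS from 1 visits [1, 2, 3, 6, 7, 8, 4, 9, 5, 10] — all 10 vertices reached)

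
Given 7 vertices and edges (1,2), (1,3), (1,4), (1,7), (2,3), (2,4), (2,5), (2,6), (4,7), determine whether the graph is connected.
Yes (BFS from 1 visits [1, 2, 3, 4, 7, 5, 6] — all 7 vertices reached)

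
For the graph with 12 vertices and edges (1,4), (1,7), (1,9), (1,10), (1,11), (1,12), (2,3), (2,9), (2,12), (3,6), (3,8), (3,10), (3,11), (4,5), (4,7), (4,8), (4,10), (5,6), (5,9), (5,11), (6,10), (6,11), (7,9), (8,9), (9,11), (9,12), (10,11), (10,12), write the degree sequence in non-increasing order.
[7, 6, 6, 6, 5, 5, 4, 4, 4, 3, 3, 3] (degrees: deg(1)=6, deg(2)=3, deg(3)=5, deg(4)=5, deg(5)=4, deg(6)=4, deg(7)=3, deg(8)=3, deg(9)=7, deg(10)=6, deg(11)=6, deg(12)=4)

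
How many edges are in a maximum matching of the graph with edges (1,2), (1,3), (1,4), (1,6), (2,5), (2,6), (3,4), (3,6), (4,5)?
3 (matching: (1,3), (2,6), (4,5); upper bound floor(n/2) = floor(6/2) = 3)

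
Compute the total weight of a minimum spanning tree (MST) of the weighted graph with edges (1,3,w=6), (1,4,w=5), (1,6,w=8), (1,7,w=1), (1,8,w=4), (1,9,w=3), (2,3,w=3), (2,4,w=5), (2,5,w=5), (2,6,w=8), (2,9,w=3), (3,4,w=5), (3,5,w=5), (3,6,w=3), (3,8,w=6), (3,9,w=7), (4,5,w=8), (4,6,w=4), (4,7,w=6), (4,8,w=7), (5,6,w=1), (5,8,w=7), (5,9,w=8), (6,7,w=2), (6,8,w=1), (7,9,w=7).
18 (MST edges: (1,7,w=1), (1,9,w=3), (2,3,w=3), (2,9,w=3), (4,6,w=4), (5,6,w=1), (6,7,w=2), (6,8,w=1); sum of weights 1 + 3 + 3 + 3 + 4 + 1 + 2 + 1 = 18)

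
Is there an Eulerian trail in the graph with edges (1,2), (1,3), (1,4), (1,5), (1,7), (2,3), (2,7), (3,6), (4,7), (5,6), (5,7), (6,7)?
No (6 vertices have odd degree: {1, 2, 3, 5, 6, 7}; Eulerian path requires 0 or 2)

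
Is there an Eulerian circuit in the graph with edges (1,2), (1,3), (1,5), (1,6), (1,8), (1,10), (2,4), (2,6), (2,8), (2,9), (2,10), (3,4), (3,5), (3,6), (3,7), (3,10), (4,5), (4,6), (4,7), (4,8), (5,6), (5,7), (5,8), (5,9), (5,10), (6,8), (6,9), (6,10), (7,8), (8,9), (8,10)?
Yes (the graph is connected and all 10 vertices have even degree)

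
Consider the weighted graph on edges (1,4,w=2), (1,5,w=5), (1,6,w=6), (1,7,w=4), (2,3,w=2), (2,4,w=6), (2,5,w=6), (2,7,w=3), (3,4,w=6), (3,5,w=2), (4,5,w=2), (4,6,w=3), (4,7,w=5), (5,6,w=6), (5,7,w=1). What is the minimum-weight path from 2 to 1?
7 (path: 2 -> 7 -> 1; weights 3 + 4 = 7)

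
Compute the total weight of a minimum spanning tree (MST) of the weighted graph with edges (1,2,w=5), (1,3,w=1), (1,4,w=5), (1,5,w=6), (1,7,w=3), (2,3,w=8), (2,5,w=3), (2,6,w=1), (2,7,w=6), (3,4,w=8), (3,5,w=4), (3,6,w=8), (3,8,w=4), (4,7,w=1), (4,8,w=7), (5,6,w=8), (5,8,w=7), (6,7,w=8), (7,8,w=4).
17 (MST edges: (1,3,w=1), (1,7,w=3), (2,5,w=3), (2,6,w=1), (3,5,w=4), (3,8,w=4), (4,7,w=1); sum of weights 1 + 3 + 3 + 1 + 4 + 4 + 1 = 17)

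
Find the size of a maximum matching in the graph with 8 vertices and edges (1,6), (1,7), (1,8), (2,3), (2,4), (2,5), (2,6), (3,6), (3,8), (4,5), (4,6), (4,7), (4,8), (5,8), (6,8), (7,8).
4 (matching: (1,6), (2,3), (4,7), (5,8); upper bound floor(n/2) = floor(8/2) = 4)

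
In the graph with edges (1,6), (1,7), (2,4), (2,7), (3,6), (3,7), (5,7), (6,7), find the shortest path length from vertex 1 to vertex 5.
2 (path: 1 -> 7 -> 5, 2 edges)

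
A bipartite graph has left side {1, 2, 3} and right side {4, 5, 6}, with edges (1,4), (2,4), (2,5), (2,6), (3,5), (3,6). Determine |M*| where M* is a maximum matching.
3 (matching: (1,4), (2,6), (3,5); upper bound min(|L|,|R|) = min(3,3) = 3)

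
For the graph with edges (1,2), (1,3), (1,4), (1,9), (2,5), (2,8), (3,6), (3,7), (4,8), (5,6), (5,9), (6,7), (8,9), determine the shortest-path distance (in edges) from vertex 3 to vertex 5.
2 (path: 3 -> 6 -> 5, 2 edges)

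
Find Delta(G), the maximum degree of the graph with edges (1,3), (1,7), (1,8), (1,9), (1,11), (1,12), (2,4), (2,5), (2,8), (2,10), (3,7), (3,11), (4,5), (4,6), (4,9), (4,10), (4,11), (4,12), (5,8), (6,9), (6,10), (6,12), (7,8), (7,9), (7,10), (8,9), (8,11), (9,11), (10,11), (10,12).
7 (attained at vertex 4)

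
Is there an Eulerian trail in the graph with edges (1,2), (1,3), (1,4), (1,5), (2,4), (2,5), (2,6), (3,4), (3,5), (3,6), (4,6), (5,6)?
Yes — and in fact it has an Eulerian circuit (the graph is connected and all 6 vertices have even degree)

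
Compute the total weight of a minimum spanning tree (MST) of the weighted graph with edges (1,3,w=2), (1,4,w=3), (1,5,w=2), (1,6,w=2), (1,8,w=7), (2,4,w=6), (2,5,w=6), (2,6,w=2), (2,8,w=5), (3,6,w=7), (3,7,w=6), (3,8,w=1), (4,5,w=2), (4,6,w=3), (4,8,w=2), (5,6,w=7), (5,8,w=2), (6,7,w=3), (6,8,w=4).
14 (MST edges: (1,3,w=2), (1,5,w=2), (1,6,w=2), (2,6,w=2), (3,8,w=1), (4,5,w=2), (6,7,w=3); sum of weights 2 + 2 + 2 + 2 + 1 + 2 + 3 = 14)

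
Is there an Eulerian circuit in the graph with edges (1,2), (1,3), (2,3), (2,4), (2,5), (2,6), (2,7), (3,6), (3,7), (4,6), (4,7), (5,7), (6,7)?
No (2 vertices have odd degree: {4, 7}; Eulerian circuit requires 0)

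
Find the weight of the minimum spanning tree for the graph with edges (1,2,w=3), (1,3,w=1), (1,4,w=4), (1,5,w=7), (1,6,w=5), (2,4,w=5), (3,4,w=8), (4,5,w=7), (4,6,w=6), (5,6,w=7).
20 (MST edges: (1,2,w=3), (1,3,w=1), (1,4,w=4), (1,5,w=7), (1,6,w=5); sum of weights 3 + 1 + 4 + 7 + 5 = 20)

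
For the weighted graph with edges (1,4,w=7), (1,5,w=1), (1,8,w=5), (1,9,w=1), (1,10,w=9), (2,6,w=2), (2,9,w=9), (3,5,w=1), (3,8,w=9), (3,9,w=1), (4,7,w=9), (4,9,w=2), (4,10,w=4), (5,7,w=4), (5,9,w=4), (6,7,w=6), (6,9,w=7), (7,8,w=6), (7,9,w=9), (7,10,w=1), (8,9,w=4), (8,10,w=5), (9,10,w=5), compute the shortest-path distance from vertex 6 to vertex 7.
6 (path: 6 -> 7; weights 6 = 6)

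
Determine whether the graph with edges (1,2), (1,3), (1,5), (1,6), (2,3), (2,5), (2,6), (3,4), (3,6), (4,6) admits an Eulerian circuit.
Yes (the graph is connected and all 6 vertices have even degree)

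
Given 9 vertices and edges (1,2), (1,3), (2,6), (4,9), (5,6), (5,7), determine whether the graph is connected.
No, it has 3 components: {1, 2, 3, 5, 6, 7}, {4, 9}, {8}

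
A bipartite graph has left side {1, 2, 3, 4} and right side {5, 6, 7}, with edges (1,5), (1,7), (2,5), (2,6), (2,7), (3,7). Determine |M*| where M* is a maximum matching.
3 (matching: (1,5), (2,6), (3,7); upper bound min(|L|,|R|) = min(4,3) = 3)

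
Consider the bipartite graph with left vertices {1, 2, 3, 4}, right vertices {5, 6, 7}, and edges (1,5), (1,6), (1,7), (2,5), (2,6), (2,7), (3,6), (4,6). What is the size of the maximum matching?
3 (matching: (1,7), (2,5), (3,6); upper bound min(|L|,|R|) = min(4,3) = 3)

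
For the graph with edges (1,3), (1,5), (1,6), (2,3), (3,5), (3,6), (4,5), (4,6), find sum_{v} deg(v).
16 (handshake: sum of degrees = 2|E| = 2 x 8 = 16)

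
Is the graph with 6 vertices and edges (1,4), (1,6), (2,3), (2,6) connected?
No, it has 2 components: {1, 2, 3, 4, 6}, {5}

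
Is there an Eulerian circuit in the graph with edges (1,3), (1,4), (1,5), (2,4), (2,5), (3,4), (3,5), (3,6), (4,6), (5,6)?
No (2 vertices have odd degree: {1, 6}; Eulerian circuit requires 0)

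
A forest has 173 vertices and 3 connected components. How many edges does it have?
170 (Each of the 3 component trees on V_i vertices has V_i - 1 edges; summing gives V - C = 173 - 3 = 170)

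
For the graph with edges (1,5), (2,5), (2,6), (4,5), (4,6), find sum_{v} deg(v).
10 (handshake: sum of degrees = 2|E| = 2 x 5 = 10)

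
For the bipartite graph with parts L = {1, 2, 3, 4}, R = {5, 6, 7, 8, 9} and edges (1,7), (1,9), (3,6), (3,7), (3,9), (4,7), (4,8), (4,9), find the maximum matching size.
3 (matching: (1,9), (3,7), (4,8); upper bound min(|L|,|R|) = min(4,5) = 4)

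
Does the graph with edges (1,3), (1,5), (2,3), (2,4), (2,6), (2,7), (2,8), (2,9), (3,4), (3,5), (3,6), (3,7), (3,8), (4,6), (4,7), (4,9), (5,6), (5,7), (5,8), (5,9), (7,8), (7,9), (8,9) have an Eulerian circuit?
No (4 vertices have odd degree: {3, 4, 8, 9}; Eulerian circuit requires 0)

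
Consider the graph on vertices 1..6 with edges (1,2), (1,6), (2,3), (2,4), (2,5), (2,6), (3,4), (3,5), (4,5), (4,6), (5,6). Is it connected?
Yes (BFS from 1 visits [1, 2, 6, 3, 4, 5] — all 6 vertices reached)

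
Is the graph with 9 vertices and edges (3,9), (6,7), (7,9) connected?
No, it has 6 components: {1}, {2}, {3, 6, 7, 9}, {4}, {5}, {8}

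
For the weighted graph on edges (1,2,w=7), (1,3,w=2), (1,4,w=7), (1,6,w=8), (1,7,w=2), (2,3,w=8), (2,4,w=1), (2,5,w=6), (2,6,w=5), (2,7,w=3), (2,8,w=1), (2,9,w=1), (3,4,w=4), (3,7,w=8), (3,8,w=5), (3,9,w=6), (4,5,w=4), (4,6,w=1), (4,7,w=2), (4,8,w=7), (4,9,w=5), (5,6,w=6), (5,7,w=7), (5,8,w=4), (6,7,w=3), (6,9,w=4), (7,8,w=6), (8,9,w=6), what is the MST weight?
14 (MST edges: (1,3,w=2), (1,7,w=2), (2,4,w=1), (2,8,w=1), (2,9,w=1), (4,5,w=4), (4,6,w=1), (4,7,w=2); sum of weights 2 + 2 + 1 + 1 + 1 + 4 + 1 + 2 = 14)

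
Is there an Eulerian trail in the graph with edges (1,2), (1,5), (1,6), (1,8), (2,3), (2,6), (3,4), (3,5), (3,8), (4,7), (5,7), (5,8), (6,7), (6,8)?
Yes (the graph is connected and exactly 2 vertices have odd degree: {2, 7}; any Eulerian path must start and end at those)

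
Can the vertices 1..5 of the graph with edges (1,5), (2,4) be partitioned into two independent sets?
Yes. Partition: {1, 2, 3}, {4, 5}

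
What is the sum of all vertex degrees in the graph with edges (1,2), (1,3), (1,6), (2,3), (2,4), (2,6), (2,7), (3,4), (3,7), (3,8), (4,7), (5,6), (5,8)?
26 (handshake: sum of degrees = 2|E| = 2 x 13 = 26)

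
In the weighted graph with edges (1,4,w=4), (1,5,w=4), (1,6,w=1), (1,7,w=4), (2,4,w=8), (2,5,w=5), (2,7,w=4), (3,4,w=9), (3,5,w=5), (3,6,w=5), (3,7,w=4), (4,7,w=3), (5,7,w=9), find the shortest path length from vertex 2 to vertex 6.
9 (path: 2 -> 7 -> 1 -> 6; weights 4 + 4 + 1 = 9)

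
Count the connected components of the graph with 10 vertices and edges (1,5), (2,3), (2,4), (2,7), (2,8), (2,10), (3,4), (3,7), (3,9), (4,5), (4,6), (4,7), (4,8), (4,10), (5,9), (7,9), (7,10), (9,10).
1 (components: {1, 2, 3, 4, 5, 6, 7, 8, 9, 10})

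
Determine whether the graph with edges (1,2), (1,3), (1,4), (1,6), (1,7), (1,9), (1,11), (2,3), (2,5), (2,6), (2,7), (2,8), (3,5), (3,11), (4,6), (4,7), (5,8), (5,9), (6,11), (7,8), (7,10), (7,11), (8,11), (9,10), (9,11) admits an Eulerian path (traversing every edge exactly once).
Yes (the graph is connected and exactly 2 vertices have odd degree: {1, 4}; any Eulerian path must start and end at those)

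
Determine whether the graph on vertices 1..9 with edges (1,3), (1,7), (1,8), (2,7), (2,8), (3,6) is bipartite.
Yes. Partition: {1, 2, 4, 5, 6, 9}, {3, 7, 8}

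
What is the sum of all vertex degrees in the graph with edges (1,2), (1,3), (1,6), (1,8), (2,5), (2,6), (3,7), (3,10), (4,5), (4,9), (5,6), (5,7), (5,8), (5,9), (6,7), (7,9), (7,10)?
34 (handshake: sum of degrees = 2|E| = 2 x 17 = 34)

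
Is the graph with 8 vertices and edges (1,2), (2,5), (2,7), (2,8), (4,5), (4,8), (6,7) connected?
No, it has 2 components: {1, 2, 4, 5, 6, 7, 8}, {3}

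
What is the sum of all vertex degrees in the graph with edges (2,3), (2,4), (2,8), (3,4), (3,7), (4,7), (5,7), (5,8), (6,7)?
18 (handshake: sum of degrees = 2|E| = 2 x 9 = 18)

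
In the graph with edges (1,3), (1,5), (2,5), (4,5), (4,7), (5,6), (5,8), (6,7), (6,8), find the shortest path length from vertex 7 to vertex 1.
3 (path: 7 -> 4 -> 5 -> 1, 3 edges)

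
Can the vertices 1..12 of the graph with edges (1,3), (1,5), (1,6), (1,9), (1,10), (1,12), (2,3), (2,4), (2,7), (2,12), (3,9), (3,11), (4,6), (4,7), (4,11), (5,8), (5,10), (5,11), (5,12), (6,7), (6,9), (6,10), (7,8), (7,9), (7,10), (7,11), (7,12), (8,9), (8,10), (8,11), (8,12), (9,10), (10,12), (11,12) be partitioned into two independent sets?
No (odd cycle of length 3: 6 -> 1 -> 9 -> 6)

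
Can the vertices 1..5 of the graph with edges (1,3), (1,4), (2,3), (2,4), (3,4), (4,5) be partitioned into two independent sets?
No (odd cycle of length 3: 3 -> 1 -> 4 -> 3)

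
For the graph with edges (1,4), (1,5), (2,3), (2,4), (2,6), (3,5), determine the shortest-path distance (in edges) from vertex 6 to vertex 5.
3 (path: 6 -> 2 -> 3 -> 5, 3 edges)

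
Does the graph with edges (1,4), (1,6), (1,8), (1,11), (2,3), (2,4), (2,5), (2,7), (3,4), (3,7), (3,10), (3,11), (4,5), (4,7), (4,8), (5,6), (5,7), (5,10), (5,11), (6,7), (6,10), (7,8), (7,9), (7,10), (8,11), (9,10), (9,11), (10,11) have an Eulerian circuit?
No (2 vertices have odd degree: {3, 9}; Eulerian circuit requires 0)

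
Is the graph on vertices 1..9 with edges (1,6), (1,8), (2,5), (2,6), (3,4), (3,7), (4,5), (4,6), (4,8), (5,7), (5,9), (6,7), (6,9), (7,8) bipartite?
Yes. Partition: {1, 2, 4, 7, 9}, {3, 5, 6, 8}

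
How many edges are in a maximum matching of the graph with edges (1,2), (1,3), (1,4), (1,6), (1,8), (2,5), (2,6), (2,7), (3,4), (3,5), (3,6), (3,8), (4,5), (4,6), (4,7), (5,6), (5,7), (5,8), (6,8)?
4 (matching: (1,8), (2,6), (3,4), (5,7); upper bound floor(n/2) = floor(8/2) = 4)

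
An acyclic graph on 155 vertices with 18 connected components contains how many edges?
137 (Each of the 18 component trees on V_i vertices has V_i - 1 edges; summing gives V - C = 155 - 18 = 137)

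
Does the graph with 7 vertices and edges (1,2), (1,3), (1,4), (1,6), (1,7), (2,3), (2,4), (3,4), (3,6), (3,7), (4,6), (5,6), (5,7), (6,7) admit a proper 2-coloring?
No (odd cycle of length 3: 6 -> 1 -> 4 -> 6)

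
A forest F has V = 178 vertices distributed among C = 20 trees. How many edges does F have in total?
158 (Each of the 20 component trees on V_i vertices has V_i - 1 edges; summing gives V - C = 178 - 20 = 158)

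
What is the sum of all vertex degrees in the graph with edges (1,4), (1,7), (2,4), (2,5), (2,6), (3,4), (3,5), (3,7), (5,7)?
18 (handshake: sum of degrees = 2|E| = 2 x 9 = 18)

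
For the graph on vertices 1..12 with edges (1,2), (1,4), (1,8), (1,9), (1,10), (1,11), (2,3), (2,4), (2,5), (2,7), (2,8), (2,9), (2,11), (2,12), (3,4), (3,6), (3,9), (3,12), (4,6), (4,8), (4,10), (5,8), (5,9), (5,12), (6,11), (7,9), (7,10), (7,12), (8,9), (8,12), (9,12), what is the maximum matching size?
6 (matching: (1,8), (2,7), (3,12), (4,10), (5,9), (6,11); upper bound floor(n/2) = floor(12/2) = 6)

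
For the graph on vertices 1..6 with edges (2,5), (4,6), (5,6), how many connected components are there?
3 (components: {1}, {2, 4, 5, 6}, {3})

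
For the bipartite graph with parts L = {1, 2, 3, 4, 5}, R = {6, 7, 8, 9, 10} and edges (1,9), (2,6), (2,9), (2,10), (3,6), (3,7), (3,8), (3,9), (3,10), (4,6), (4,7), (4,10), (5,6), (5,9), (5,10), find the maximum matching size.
5 (matching: (1,9), (2,10), (3,8), (4,7), (5,6); upper bound min(|L|,|R|) = min(5,5) = 5)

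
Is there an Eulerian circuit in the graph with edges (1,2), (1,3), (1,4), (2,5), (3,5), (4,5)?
No (2 vertices have odd degree: {1, 5}; Eulerian circuit requires 0)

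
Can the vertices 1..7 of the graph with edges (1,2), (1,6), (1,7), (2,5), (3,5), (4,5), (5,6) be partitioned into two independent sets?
Yes. Partition: {1, 5}, {2, 3, 4, 6, 7}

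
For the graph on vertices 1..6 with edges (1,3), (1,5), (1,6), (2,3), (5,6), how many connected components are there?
2 (components: {1, 2, 3, 5, 6}, {4})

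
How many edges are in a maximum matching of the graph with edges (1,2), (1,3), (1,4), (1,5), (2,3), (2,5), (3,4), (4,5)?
2 (matching: (1,5), (3,4); upper bound floor(n/2) = floor(5/2) = 2)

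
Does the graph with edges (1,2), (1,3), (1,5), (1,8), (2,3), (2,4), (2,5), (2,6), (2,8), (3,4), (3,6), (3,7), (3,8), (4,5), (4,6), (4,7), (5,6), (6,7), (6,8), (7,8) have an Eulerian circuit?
No (2 vertices have odd degree: {4, 8}; Eulerian circuit requires 0)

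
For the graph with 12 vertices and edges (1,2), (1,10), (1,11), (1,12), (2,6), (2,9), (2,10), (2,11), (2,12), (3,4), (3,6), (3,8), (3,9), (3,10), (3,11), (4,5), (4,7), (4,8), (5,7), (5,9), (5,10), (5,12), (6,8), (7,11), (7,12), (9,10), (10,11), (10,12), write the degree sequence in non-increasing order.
[7, 6, 6, 5, 5, 5, 4, 4, 4, 4, 3, 3] (degrees: deg(1)=4, deg(2)=6, deg(3)=6, deg(4)=4, deg(5)=5, deg(6)=3, deg(7)=4, deg(8)=3, deg(9)=4, deg(10)=7, deg(11)=5, deg(12)=5)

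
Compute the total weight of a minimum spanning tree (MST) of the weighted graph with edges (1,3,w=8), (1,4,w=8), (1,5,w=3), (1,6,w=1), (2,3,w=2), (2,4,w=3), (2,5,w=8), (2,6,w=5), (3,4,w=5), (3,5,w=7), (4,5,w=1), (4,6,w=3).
10 (MST edges: (1,5,w=3), (1,6,w=1), (2,3,w=2), (2,4,w=3), (4,5,w=1); sum of weights 3 + 1 + 2 + 3 + 1 = 10)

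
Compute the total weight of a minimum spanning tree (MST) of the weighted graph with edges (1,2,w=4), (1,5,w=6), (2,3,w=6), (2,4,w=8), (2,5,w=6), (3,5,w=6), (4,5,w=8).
24 (MST edges: (1,2,w=4), (1,5,w=6), (2,3,w=6), (2,4,w=8); sum of weights 4 + 6 + 6 + 8 = 24)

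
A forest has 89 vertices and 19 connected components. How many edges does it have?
70 (Each of the 19 component trees on V_i vertices has V_i - 1 edges; summing gives V - C = 89 - 19 = 70)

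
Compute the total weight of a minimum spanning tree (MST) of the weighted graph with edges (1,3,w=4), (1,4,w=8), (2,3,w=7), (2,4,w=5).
16 (MST edges: (1,3,w=4), (2,3,w=7), (2,4,w=5); sum of weights 4 + 7 + 5 = 16)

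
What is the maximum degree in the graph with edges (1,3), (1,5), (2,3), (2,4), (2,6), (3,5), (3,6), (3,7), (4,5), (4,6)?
5 (attained at vertex 3)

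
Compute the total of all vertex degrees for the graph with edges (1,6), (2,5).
4 (handshake: sum of degrees = 2|E| = 2 x 2 = 4)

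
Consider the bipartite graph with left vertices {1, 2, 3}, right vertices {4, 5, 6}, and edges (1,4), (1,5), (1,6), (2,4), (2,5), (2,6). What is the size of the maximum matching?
2 (matching: (1,6), (2,5); upper bound min(|L|,|R|) = min(3,3) = 3)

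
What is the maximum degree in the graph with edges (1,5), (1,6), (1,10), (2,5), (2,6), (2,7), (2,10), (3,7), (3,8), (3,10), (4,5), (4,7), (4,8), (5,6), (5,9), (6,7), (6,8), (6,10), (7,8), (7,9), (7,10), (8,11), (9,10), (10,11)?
7 (attained at vertices 7, 10)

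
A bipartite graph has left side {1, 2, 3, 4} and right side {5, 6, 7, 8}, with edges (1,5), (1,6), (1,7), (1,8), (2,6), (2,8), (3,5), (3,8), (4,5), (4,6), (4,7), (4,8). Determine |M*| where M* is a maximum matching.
4 (matching: (1,8), (2,6), (3,5), (4,7); upper bound min(|L|,|R|) = min(4,4) = 4)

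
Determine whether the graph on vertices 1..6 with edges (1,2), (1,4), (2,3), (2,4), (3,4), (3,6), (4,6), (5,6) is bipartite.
No (odd cycle of length 3: 4 -> 1 -> 2 -> 4)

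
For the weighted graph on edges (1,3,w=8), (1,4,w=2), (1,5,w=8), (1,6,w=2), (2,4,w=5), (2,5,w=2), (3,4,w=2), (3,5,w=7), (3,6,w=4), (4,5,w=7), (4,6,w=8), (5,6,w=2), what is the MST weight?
10 (MST edges: (1,4,w=2), (1,6,w=2), (2,5,w=2), (3,4,w=2), (5,6,w=2); sum of weights 2 + 2 + 2 + 2 + 2 = 10)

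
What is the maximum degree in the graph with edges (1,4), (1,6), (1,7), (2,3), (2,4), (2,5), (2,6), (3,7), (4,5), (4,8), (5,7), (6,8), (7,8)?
4 (attained at vertices 2, 4, 7)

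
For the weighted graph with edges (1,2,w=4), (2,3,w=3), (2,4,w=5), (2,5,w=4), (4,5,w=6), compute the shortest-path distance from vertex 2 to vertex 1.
4 (path: 2 -> 1; weights 4 = 4)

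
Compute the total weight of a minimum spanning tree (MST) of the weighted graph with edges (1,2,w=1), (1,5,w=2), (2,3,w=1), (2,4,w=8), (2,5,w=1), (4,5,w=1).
4 (MST edges: (1,2,w=1), (2,3,w=1), (2,5,w=1), (4,5,w=1); sum of weights 1 + 1 + 1 + 1 = 4)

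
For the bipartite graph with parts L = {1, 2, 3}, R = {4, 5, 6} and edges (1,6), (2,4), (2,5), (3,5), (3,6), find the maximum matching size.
3 (matching: (1,6), (2,4), (3,5); upper bound min(|L|,|R|) = min(3,3) = 3)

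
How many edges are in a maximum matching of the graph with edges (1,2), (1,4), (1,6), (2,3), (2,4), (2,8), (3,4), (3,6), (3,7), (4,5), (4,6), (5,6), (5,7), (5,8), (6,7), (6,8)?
4 (matching: (1,6), (2,4), (3,7), (5,8); upper bound floor(n/2) = floor(8/2) = 4)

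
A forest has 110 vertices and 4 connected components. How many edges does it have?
106 (Each of the 4 component trees on V_i vertices has V_i - 1 edges; summing gives V - C = 110 - 4 = 106)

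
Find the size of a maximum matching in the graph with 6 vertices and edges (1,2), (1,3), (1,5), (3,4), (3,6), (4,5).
3 (matching: (1,2), (3,6), (4,5); upper bound floor(n/2) = floor(6/2) = 3)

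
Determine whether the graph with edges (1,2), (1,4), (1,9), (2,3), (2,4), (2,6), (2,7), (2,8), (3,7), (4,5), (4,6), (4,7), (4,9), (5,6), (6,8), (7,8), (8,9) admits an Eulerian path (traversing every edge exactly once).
Yes (the graph is connected and exactly 2 vertices have odd degree: {1, 9}; any Eulerian path must start and end at those)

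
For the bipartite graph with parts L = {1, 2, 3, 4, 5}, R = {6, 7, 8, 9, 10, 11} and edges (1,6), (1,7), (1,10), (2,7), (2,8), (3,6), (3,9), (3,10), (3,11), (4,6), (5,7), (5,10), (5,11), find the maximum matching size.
5 (matching: (1,10), (2,8), (3,9), (4,6), (5,11); upper bound min(|L|,|R|) = min(5,6) = 5)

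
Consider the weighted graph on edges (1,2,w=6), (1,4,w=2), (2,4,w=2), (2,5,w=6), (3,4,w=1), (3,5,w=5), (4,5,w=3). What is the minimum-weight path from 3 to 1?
3 (path: 3 -> 4 -> 1; weights 1 + 2 = 3)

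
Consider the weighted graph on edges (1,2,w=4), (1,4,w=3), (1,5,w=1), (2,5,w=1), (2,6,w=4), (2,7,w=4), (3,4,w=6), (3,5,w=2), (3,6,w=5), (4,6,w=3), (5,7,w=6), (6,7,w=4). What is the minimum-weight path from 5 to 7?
5 (path: 5 -> 2 -> 7; weights 1 + 4 = 5)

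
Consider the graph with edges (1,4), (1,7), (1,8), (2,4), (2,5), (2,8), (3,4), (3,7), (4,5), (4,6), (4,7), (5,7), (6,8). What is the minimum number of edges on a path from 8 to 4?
2 (path: 8 -> 1 -> 4, 2 edges)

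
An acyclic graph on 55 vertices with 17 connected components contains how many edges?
38 (Each of the 17 component trees on V_i vertices has V_i - 1 edges; summing gives V - C = 55 - 17 = 38)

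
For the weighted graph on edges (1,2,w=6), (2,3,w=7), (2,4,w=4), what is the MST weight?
17 (MST edges: (1,2,w=6), (2,3,w=7), (2,4,w=4); sum of weights 6 + 7 + 4 = 17)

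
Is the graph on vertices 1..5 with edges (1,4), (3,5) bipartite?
Yes. Partition: {1, 2, 3}, {4, 5}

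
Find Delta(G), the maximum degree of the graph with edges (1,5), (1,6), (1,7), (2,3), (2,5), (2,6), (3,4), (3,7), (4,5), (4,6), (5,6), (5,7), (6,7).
5 (attained at vertices 5, 6)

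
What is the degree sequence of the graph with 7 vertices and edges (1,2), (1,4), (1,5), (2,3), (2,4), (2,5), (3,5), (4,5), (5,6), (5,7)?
[6, 4, 3, 3, 2, 1, 1] (degrees: deg(1)=3, deg(2)=4, deg(3)=2, deg(4)=3, deg(5)=6, deg(6)=1, deg(7)=1)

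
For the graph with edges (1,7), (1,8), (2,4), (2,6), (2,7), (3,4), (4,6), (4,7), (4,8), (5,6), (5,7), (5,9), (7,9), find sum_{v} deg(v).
26 (handshake: sum of degrees = 2|E| = 2 x 13 = 26)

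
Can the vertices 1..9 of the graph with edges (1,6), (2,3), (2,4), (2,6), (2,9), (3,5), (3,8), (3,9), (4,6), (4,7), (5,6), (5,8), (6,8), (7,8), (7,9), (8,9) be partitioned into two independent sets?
No (odd cycle of length 3: 8 -> 6 -> 5 -> 8)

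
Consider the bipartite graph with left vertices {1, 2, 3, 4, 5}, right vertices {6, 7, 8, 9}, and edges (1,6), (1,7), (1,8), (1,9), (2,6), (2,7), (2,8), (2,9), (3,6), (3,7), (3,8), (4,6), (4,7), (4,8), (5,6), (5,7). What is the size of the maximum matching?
4 (matching: (1,9), (2,8), (3,7), (4,6); upper bound min(|L|,|R|) = min(5,4) = 4)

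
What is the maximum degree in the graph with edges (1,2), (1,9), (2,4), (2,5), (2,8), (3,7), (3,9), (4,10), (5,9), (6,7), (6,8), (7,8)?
4 (attained at vertex 2)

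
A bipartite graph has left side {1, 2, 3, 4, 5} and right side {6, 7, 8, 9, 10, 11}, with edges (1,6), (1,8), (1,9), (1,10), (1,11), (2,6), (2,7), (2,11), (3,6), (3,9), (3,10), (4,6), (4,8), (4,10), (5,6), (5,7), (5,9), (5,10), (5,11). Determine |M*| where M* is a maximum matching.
5 (matching: (1,11), (2,7), (3,10), (4,8), (5,9); upper bound min(|L|,|R|) = min(5,6) = 5)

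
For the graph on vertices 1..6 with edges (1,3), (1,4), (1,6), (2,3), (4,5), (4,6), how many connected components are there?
1 (components: {1, 2, 3, 4, 5, 6})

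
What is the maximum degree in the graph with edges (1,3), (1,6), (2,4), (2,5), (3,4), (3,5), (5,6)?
3 (attained at vertices 3, 5)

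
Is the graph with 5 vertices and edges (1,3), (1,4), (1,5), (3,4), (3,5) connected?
No, it has 2 components: {1, 3, 4, 5}, {2}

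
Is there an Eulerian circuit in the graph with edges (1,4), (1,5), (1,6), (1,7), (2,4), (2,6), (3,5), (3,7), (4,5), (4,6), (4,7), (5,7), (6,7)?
No (2 vertices have odd degree: {4, 7}; Eulerian circuit requires 0)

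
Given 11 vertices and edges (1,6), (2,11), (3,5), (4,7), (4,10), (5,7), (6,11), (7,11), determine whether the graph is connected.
No, it has 3 components: {1, 2, 3, 4, 5, 6, 7, 10, 11}, {8}, {9}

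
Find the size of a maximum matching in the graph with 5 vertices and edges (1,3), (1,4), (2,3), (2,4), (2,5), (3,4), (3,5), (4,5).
2 (matching: (1,3), (4,5); upper bound floor(n/2) = floor(5/2) = 2)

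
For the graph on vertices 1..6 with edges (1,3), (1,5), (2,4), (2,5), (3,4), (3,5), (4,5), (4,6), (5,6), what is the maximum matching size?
3 (matching: (1,3), (2,4), (5,6); upper bound floor(n/2) = floor(6/2) = 3)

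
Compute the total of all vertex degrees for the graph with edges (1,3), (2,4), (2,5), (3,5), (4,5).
10 (handshake: sum of degrees = 2|E| = 2 x 5 = 10)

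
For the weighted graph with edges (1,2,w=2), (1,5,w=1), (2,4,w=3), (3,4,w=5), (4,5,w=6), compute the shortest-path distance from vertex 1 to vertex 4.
5 (path: 1 -> 2 -> 4; weights 2 + 3 = 5)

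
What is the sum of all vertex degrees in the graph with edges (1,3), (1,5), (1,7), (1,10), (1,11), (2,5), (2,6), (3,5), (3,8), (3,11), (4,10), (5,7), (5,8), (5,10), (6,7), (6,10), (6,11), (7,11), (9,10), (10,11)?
40 (handshake: sum of degrees = 2|E| = 2 x 20 = 40)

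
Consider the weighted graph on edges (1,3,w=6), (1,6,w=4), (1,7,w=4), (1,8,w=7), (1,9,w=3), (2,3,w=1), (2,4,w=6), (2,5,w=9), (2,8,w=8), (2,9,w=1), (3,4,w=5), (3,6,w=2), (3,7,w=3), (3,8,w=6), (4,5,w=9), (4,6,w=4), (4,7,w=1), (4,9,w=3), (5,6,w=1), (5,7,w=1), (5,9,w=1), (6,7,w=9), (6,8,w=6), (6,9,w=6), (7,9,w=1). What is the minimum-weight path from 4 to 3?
4 (path: 4 -> 7 -> 3; weights 1 + 3 = 4)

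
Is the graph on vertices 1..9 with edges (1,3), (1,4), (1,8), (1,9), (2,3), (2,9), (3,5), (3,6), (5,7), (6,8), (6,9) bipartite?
Yes. Partition: {1, 2, 5, 6}, {3, 4, 7, 8, 9}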